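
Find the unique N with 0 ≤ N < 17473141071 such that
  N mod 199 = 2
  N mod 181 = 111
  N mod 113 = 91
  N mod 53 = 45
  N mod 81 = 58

8027661793

The moduli are pairwise coprime; M = 199·181·113·53·81 = 17473141071.
M/199 = 87804729; 87804729 ≡ 158 (mod 199); 158·165 ≡ 1, so inverse 165.
M/181 = 96536691; 96536691 ≡ 160 (mod 181); 160·112 ≡ 1, so inverse 112.
M/113 = 154629567; 154629567 ≡ 28 (mod 113); 28·109 ≡ 1, so inverse 109.
M/53 = 329681907; 329681907 ≡ 18 (mod 53); 18·3 ≡ 1, so inverse 3.
M/81 = 215717791; 215717791 ≡ 49 (mod 81); 49·43 ≡ 1, so inverse 43.
N ≡ 2·87804729·165 + 111·96536691·112 + 91·154629567·109 + 45·329681907·3 + 58·215717791·43 = 3345397606354.
3345397606354 mod 17473141071 = 8027661793.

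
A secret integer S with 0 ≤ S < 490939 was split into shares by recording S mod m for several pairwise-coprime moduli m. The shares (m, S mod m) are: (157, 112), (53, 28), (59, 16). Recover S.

156484

The moduli are pairwise coprime; N = 157·53·59 = 490939.
N/157 = 3127; 3127 ≡ 144 (mod 157); 144·12 ≡ 1, so inverse 12.
N/53 = 9263; 9263 ≡ 41 (mod 53); 41·22 ≡ 1, so inverse 22.
N/59 = 8321; 8321 ≡ 2 (mod 59); 2·30 ≡ 1, so inverse 30.
S ≡ 112·3127·12 + 28·9263·22 + 16·8321·30 = 13902776.
13902776 mod 490939 = 156484.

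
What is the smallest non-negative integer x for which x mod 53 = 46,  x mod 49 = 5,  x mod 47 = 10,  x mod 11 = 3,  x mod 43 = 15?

From x ≡ 46 (mod 53) write x = 46 + 53t. Substituting into x ≡ 5 (mod 49) gives 53t ≡ 8 (mod 49), and since 4⁻¹ ≡ 37 (mod 49), t ≡ 2. Hence x ≡ 46 + 53·2 = 152 (mod 2597).
From x ≡ 152 (mod 2597) write x = 152 + 2597t. Substituting into x ≡ 10 (mod 47) gives 2597t ≡ 46 (mod 47), and since 12⁻¹ ≡ 4 (mod 47), t ≡ 43. Hence x ≡ 152 + 2597·43 = 111823 (mod 122059).
From x ≡ 111823 (mod 122059) write x = 111823 + 122059t. Substituting into x ≡ 3 (mod 11) gives 122059t ≡ 6 (mod 11), and since 3⁻¹ ≡ 4 (mod 11), t ≡ 2. Hence x ≡ 111823 + 122059·2 = 355941 (mod 1342649).
From x ≡ 355941 (mod 1342649) write x = 355941 + 1342649t. Substituting into x ≡ 15 (mod 43) gives 1342649t ≡ 28 (mod 43), and since 17⁻¹ ≡ 38 (mod 43), t ≡ 32. Hence x ≡ 355941 + 1342649·32 = 43320709 (mod 57733907).

43320709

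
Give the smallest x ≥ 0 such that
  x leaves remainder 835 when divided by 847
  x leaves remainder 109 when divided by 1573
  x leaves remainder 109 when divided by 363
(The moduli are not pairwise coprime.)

gcd(847, 1573) = 121 and 121 | (109 − 835), so the pair is consistent; merging gives x ≡ 1682 (mod 11011), where 11011 = lcm(847, 1573).
gcd(11011, 363) = 121 and 121 | (109 − 1682), so the pair is consistent; merging gives x ≡ 23704 (mod 33033), where 33033 = lcm(11011, 363).
The solution is unique modulo lcm(847, 1573, 363) = 33033.

23704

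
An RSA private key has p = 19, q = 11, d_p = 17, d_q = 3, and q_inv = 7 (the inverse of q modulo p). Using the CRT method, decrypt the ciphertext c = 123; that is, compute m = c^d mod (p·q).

m₁ = c^(d_p) mod p: c ≡ 9 (mod 19), and 9^17 mod 19 = 17.
m₂ = c^(d_q) mod q: c ≡ 2 (mod 11), and 2^3 mod 11 = 8.
h = q_inv·(m₁ − m₂) mod p = 7·(17 − 8) mod 19 = 6.
m = m₂ + h·q = 8 + 6·11 = 74.

74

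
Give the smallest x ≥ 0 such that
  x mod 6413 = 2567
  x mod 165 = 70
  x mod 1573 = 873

1163320

Combine the congruences pairwise.
gcd(6413, 165) = 11 and 11 | (70 − 2567), so the pair is consistent; merging gives x ≡ 8980 (mod 96195), where 96195 = lcm(6413, 165).
gcd(96195, 1573) = 121 and 121 | (873 − 8980), so the pair is consistent; merging gives x ≡ 1163320 (mod 1250535), where 1250535 = lcm(96195, 1573).
The solution is unique modulo lcm(6413, 165, 1573) = 1250535.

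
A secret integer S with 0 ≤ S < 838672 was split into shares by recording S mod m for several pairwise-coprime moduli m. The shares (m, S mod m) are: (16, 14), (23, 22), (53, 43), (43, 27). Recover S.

182734

The moduli are pairwise coprime; N = 16·23·53·43 = 838672.
N/16 = 52417; 52417 ≡ 1 (mod 16), inverse 1.
N/23 = 36464; 36464 ≡ 9 (mod 23); 9·18 ≡ 1, so inverse 18.
N/53 = 15824; 15824 ≡ 30 (mod 53); 30·23 ≡ 1, so inverse 23.
N/43 = 19504; 19504 ≡ 25 (mod 43); 25·31 ≡ 1, so inverse 31.
S ≡ 14·52417·1 + 22·36464·18 + 43·15824·23 + 27·19504·31 = 47148366.
47148366 mod 838672 = 182734.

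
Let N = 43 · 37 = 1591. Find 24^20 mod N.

Mod 43: 24 ≡ 24; 24^20 ≡ 9 (mod 43).
Mod 37: 24 ≡ 24; 24^20 ≡ 16 (mod 37).
Combine by CRT: x ≡ 9 (mod 43), x ≡ 16 (mod 37) ⇒ x ≡ 1385 (mod 1591).

1385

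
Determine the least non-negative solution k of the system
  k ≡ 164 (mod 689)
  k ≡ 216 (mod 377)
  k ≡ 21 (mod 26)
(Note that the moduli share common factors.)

3609

Combine the congruences pairwise.
gcd(689, 377) = 13 and 13 | (216 − 164), so the pair is consistent; merging gives k ≡ 3609 (mod 19981), where 19981 = lcm(689, 377).
gcd(19981, 26) = 13 and 13 | (21 − 3609), so the pair is consistent; merging gives k ≡ 3609 (mod 39962), where 39962 = lcm(19981, 26).
The solution is unique modulo lcm(689, 377, 26) = 39962.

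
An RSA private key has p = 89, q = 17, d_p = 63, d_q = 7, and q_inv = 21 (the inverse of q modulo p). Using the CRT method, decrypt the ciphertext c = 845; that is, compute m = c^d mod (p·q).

m₁ = c^(d_p) mod p: c ≡ 44 (mod 89), and 44^63 mod 89 = 81.
m₂ = c^(d_q) mod q: c ≡ 12 (mod 17), and 12^7 mod 17 = 7.
h = q_inv·(m₁ − m₂) mod p = 21·(81 − 7) mod 89 = 41.
m = m₂ + h·q = 7 + 41·17 = 704.

704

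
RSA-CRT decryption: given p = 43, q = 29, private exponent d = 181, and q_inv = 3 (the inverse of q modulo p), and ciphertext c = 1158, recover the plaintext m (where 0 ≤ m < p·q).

160

d_p = d mod (p−1) = 181 mod 42 = 13; d_q = d mod (q−1) = 13.
m₁ = c^(d_p) mod p: c ≡ 40 (mod 43), and 40^13 mod 43 = 31.
m₂ = c^(d_q) mod q: c ≡ 27 (mod 29), and 27^13 mod 29 = 15.
h = q_inv·(m₁ − m₂) mod p = 3·(31 − 15) mod 43 = 5.
m = m₂ + h·q = 15 + 5·29 = 160.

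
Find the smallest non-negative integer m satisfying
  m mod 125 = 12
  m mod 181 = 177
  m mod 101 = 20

1658137

The moduli are pairwise coprime; N = 125·181·101 = 2285125.
N/125 = 18281; 18281 ≡ 31 (mod 125); 31·121 ≡ 1, so inverse 121.
N/181 = 12625; 12625 ≡ 136 (mod 181); 136·4 ≡ 1, so inverse 4.
N/101 = 22625; 22625 ≡ 1 (mod 101), inverse 1.
m ≡ 12·18281·121 + 177·12625·4 + 20·22625·1 = 35935012.
35935012 mod 2285125 = 1658137.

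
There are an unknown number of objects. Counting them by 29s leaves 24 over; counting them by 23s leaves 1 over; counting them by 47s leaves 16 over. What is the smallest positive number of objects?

Combine the congruences pairwise.
From N ≡ 24 (mod 29) write N = 24 + 29t. Substituting into N ≡ 1 (mod 23) gives 29t ≡ 0 (mod 23), and since 6⁻¹ ≡ 4 (mod 23), t ≡ 0. Hence N ≡ 24 + 29·0 = 24 (mod 667).
From N ≡ 24 (mod 667) write N = 24 + 667t. Substituting into N ≡ 16 (mod 47) gives 667t ≡ 39 (mod 47), and since 9⁻¹ ≡ 21 (mod 47), t ≡ 20. Hence N ≡ 24 + 667·20 = 13364 (mod 31349).

13364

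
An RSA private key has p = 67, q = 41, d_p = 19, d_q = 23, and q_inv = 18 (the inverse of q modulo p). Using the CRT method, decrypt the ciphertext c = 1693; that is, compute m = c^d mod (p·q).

m₁ = c^(d_p) mod p: c ≡ 18 (mod 67), and 18^19 mod 67 = 57.
m₂ = c^(d_q) mod q: c ≡ 12 (mod 41), and 12^23 mod 41 = 35.
h = q_inv·(m₁ − m₂) mod p = 18·(57 − 35) mod 67 = 61.
m = m₂ + h·q = 35 + 61·41 = 2536.

2536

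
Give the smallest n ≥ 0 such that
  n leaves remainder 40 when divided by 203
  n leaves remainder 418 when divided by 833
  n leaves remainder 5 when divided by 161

gcd(203, 833) = 7 and 7 | (418 − 40), so the pair is consistent; merging gives n ≡ 9581 (mod 24157), where 24157 = lcm(203, 833).
gcd(24157, 161) = 7 and 7 | (5 − 9581), so the pair is consistent; merging gives n ≡ 299465 (mod 555611), where 555611 = lcm(24157, 161).
The solution is unique modulo lcm(203, 833, 161) = 555611.

299465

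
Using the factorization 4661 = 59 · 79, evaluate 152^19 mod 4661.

4613

Mod 59: 152 ≡ 34; 34^19 ≡ 11 (mod 59).
Mod 79: 152 ≡ 73; 73^19 ≡ 31 (mod 79).
Combine by CRT: x ≡ 11 (mod 59), x ≡ 31 (mod 79) ⇒ x ≡ 4613 (mod 4661).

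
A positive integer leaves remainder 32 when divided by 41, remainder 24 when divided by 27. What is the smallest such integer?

483

From N ≡ 32 (mod 41) write N = 32 + 41t. Substituting into N ≡ 24 (mod 27) gives 41t ≡ 19 (mod 27), and since 14⁻¹ ≡ 2 (mod 27), t ≡ 11. Hence N ≡ 32 + 41·11 = 483 (mod 1107).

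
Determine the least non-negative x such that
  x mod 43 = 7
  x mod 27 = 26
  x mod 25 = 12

The moduli are pairwise coprime; N = 43·27·25 = 29025.
N/43 = 675; 675 ≡ 30 (mod 43); 30·33 ≡ 1, so inverse 33.
N/27 = 1075; 1075 ≡ 22 (mod 27); 22·16 ≡ 1, so inverse 16.
N/25 = 1161; 1161 ≡ 11 (mod 25); 11·16 ≡ 1, so inverse 16.
x ≡ 7·675·33 + 26·1075·16 + 12·1161·16 = 826037.
826037 mod 29025 = 13337.

13337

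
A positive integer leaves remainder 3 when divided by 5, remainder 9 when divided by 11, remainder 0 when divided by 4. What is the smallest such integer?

108

From t ≡ 3 (mod 5) write t = 3 + 5s. Substituting into t ≡ 9 (mod 11) gives 5s ≡ 6 (mod 11), and since 5⁻¹ ≡ 9 (mod 11), s ≡ 10. Hence t ≡ 3 + 5·10 = 53 (mod 55).
From t ≡ 53 (mod 55) write t = 53 + 55s. Substituting into t ≡ 0 (mod 4) gives 55s ≡ 3 (mod 4), and since 3⁻¹ ≡ 3 (mod 4), s ≡ 1. Hence t ≡ 53 + 55·1 = 108 (mod 220).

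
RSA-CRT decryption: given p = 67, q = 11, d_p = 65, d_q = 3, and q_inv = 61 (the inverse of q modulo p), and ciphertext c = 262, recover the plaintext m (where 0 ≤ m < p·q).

m₁ = c^(d_p) mod p: c ≡ 61 (mod 67), and 61^65 mod 67 = 11.
m₂ = c^(d_q) mod q: c ≡ 9 (mod 11), and 9^3 mod 11 = 3.
h = q_inv·(m₁ − m₂) mod p = 61·(11 − 3) mod 67 = 19.
m = m₂ + h·q = 3 + 19·11 = 212.

212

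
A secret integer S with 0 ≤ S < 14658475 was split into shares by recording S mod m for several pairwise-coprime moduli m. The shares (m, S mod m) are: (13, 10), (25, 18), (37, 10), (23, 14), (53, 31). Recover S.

6802793

The moduli are pairwise coprime; N = 13·25·37·23·53 = 14658475.
N/13 = 1127575; 1127575 ≡ 7 (mod 13); 7·2 ≡ 1, so inverse 2.
N/25 = 586339; 586339 ≡ 14 (mod 25); 14·9 ≡ 1, so inverse 9.
N/37 = 396175; 396175 ≡ 16 (mod 37); 16·7 ≡ 1, so inverse 7.
N/23 = 637325; 637325 ≡ 18 (mod 23); 18·9 ≡ 1, so inverse 9.
N/53 = 276575; 276575 ≡ 21 (mod 53); 21·48 ≡ 1, so inverse 48.
S ≡ 10·1127575·2 + 18·586339·9 + 10·396175·7 + 14·637325·9 + 31·276575·48 = 637117218.
637117218 mod 14658475 = 6802793.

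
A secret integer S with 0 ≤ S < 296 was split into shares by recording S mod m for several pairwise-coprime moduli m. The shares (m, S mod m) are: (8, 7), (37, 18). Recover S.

From S ≡ 7 (mod 8) write S = 7 + 8t. Substituting into S ≡ 18 (mod 37) gives 8t ≡ 11 (mod 37), and since 8⁻¹ ≡ 14 (mod 37), t ≡ 6. Hence S ≡ 7 + 8·6 = 55 (mod 296).

55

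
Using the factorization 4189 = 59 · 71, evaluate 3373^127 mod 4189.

Mod 59: 3373 ≡ 10; by Fermat, exponent reduces to 127 mod 58 = 11; 10^11 ≡ 14 (mod 59).
Mod 71: 3373 ≡ 36; by Fermat, exponent reduces to 127 mod 70 = 57; 36^57 ≡ 27 (mod 71).
Combine by CRT: x ≡ 14 (mod 59), x ≡ 27 (mod 71) ⇒ x ≡ 3790 (mod 4189).

3790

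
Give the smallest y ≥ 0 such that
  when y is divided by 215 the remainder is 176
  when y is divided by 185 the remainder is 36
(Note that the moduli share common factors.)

4476

gcd(215, 185) = 5 and 5 | (36 − 176), so the pair is consistent; merging gives y ≡ 4476 (mod 7955), where 7955 = lcm(215, 185).
The solution is unique modulo lcm(215, 185) = 7955.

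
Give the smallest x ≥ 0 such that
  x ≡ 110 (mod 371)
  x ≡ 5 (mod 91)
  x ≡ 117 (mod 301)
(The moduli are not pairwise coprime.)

100651

gcd(371, 91) = 7 and 7 | (5 − 110), so the pair is consistent; merging gives x ≡ 4191 (mod 4823), where 4823 = lcm(371, 91).
gcd(4823, 301) = 7 and 7 | (117 − 4191), so the pair is consistent; merging gives x ≡ 100651 (mod 207389), where 207389 = lcm(4823, 301).
The solution is unique modulo lcm(371, 91, 301) = 207389.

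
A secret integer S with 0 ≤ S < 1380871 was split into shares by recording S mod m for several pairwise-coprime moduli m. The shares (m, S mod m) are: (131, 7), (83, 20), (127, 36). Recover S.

From S ≡ 7 (mod 131) write S = 7 + 131t. Substituting into S ≡ 20 (mod 83) gives 131t ≡ 13 (mod 83), and since 48⁻¹ ≡ 64 (mod 83), t ≡ 2. Hence S ≡ 7 + 131·2 = 269 (mod 10873).
From S ≡ 269 (mod 10873) write S = 269 + 10873t. Substituting into S ≡ 36 (mod 127) gives 10873t ≡ 21 (mod 127), and since 78⁻¹ ≡ 57 (mod 127), t ≡ 54. Hence S ≡ 269 + 10873·54 = 587411 (mod 1380871).

587411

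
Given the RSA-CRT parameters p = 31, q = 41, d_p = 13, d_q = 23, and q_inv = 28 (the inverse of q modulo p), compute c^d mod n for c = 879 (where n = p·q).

m₁ = c^(d_p) mod p: c ≡ 11 (mod 31), and 11^13 mod 31 = 21.
m₂ = c^(d_q) mod q: c ≡ 18 (mod 41), and 18^23 mod 41 = 10.
h = q_inv·(m₁ − m₂) mod p = 28·(21 − 10) mod 31 = 29.
m = m₂ + h·q = 10 + 29·41 = 1199.

1199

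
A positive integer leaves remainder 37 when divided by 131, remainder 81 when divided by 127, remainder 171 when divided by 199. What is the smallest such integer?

1282527

The moduli are pairwise coprime; N = 131·127·199 = 3310763.
N/131 = 25273; 25273 ≡ 121 (mod 131); 121·13 ≡ 1, so inverse 13.
N/127 = 26069; 26069 ≡ 34 (mod 127); 34·71 ≡ 1, so inverse 71.
N/199 = 16637; 16637 ≡ 120 (mod 199); 120·68 ≡ 1, so inverse 68.
m ≡ 37·25273·13 + 81·26069·71 + 171·16637·68 = 355534168.
355534168 mod 3310763 = 1282527.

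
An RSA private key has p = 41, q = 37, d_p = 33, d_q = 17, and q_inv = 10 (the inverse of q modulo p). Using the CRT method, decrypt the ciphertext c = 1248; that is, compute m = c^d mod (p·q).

1158

m₁ = c^(d_p) mod p: c ≡ 18 (mod 41), and 18^33 mod 41 = 10.
m₂ = c^(d_q) mod q: c ≡ 27 (mod 37), and 27^17 mod 37 = 11.
h = q_inv·(m₁ − m₂) mod p = 10·(10 − 11) mod 41 = 31.
m = m₂ + h·q = 11 + 31·37 = 1158.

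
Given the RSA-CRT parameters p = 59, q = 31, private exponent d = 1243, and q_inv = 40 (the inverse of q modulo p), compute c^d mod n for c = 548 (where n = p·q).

1634

d_p = d mod (p−1) = 1243 mod 58 = 25; d_q = d mod (q−1) = 13.
m₁ = c^(d_p) mod p: c ≡ 17 (mod 59), and 17^25 mod 59 = 41.
m₂ = c^(d_q) mod q: c ≡ 21 (mod 31), and 21^13 mod 31 = 22.
h = q_inv·(m₁ − m₂) mod p = 40·(41 − 22) mod 59 = 52.
m = m₂ + h·q = 22 + 52·31 = 1634.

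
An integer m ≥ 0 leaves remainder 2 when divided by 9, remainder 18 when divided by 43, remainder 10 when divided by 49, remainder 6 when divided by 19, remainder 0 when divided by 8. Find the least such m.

793712

The moduli are pairwise coprime; N = 9·43·49·19·8 = 2882376.
N/9 = 320264; 320264 ≡ 8 (mod 9); 8·8 ≡ 1, so inverse 8.
N/43 = 67032; 67032 ≡ 38 (mod 43); 38·17 ≡ 1, so inverse 17.
N/49 = 58824; 58824 ≡ 24 (mod 49); 24·47 ≡ 1, so inverse 47.
N/19 = 151704; 151704 ≡ 8 (mod 19); 8·12 ≡ 1, so inverse 12.
N/8 = 360297; 360297 ≡ 1 (mod 8), inverse 1.
m ≡ 2·320264·8 + 18·67032·17 + 10·58824·47 + 6·151704·12 + 0·360297·1 = 64205984.
64205984 mod 2882376 = 793712.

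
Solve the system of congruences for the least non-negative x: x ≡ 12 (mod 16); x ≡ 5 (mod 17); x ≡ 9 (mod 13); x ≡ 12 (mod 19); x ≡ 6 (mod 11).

The moduli are pairwise coprime; N = 16·17·13·19·11 = 739024.
N/16 = 46189; 46189 ≡ 13 (mod 16); 13·5 ≡ 1, so inverse 5.
N/17 = 43472; 43472 ≡ 3 (mod 17); 3·6 ≡ 1, so inverse 6.
N/13 = 56848; 56848 ≡ 12 (mod 13); 12·12 ≡ 1, so inverse 12.
N/19 = 38896; 38896 ≡ 3 (mod 19); 3·13 ≡ 1, so inverse 13.
N/11 = 67184; 67184 ≡ 7 (mod 11); 7·8 ≡ 1, so inverse 8.
x ≡ 12·46189·5 + 5·43472·6 + 9·56848·12 + 12·38896·13 + 6·67184·8 = 19507692.
19507692 mod 739024 = 293068.

293068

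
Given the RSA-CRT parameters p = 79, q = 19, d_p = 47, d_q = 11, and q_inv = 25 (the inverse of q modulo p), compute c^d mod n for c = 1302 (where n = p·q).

337

m₁ = c^(d_p) mod p: c ≡ 38 (mod 79), and 38^47 mod 79 = 21.
m₂ = c^(d_q) mod q: c ≡ 10 (mod 19), and 10^11 mod 19 = 14.
h = q_inv·(m₁ − m₂) mod p = 25·(21 − 14) mod 79 = 17.
m = m₂ + h·q = 14 + 17·19 = 337.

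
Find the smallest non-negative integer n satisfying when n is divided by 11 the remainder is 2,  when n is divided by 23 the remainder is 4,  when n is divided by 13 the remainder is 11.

The moduli are pairwise coprime; M = 11·23·13 = 3289.
M/11 = 299; 299 ≡ 2 (mod 11); 2·6 ≡ 1, so inverse 6.
M/23 = 143; 143 ≡ 5 (mod 23); 5·14 ≡ 1, so inverse 14.
M/13 = 253; 253 ≡ 6 (mod 13); 6·11 ≡ 1, so inverse 11.
n ≡ 2·299·6 + 4·143·14 + 11·253·11 = 42209.
42209 mod 3289 = 2741.

2741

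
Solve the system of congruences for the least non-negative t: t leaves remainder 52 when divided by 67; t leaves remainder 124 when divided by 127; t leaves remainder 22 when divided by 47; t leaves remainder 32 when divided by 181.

5493382

Combine the congruences pairwise.
From t ≡ 52 (mod 67) write t = 52 + 67s. Substituting into t ≡ 124 (mod 127) gives 67s ≡ 72 (mod 127), and since 67⁻¹ ≡ 91 (mod 127), s ≡ 75. Hence t ≡ 52 + 67·75 = 5077 (mod 8509).
From t ≡ 5077 (mod 8509) write t = 5077 + 8509s. Substituting into t ≡ 22 (mod 47) gives 8509s ≡ 21 (mod 47), and since 2⁻¹ ≡ 24 (mod 47), s ≡ 34. Hence t ≡ 5077 + 8509·34 = 294383 (mod 399923).
From t ≡ 294383 (mod 399923) write t = 294383 + 399923s. Substituting into t ≡ 32 (mod 181) gives 399923s ≡ 136 (mod 181), and since 94⁻¹ ≡ 52 (mod 181), s ≡ 13. Hence t ≡ 294383 + 399923·13 = 5493382 (mod 72386063).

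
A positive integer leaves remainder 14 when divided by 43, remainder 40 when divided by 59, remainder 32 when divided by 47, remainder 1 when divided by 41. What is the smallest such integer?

3741702

The moduli are pairwise coprime; M = 43·59·47·41 = 4888799.
M/43 = 113693; 113693 ≡ 1 (mod 43), inverse 1.
M/59 = 82861; 82861 ≡ 25 (mod 59); 25·26 ≡ 1, so inverse 26.
M/47 = 104017; 104017 ≡ 6 (mod 47); 6·8 ≡ 1, so inverse 8.
M/41 = 119239; 119239 ≡ 11 (mod 41); 11·15 ≡ 1, so inverse 15.
n ≡ 14·113693·1 + 40·82861·26 + 32·104017·8 + 1·119239·15 = 116184079.
116184079 mod 4888799 = 3741702.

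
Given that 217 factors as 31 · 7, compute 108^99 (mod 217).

153

Mod 31: 108 ≡ 15; by Fermat, exponent reduces to 99 mod 30 = 9; 15^9 ≡ 29 (mod 31).
Mod 7: 108 ≡ 3; by Fermat, exponent reduces to 99 mod 6 = 3; 3^3 ≡ 6 (mod 7).
Combine by CRT: x ≡ 29 (mod 31), x ≡ 6 (mod 7) ⇒ x ≡ 153 (mod 217).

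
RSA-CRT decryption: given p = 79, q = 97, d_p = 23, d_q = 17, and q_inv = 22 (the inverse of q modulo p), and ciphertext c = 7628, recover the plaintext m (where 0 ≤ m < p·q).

2073

m₁ = c^(d_p) mod p: c ≡ 44 (mod 79), and 44^23 mod 79 = 19.
m₂ = c^(d_q) mod q: c ≡ 62 (mod 97), and 62^17 mod 97 = 36.
h = q_inv·(m₁ − m₂) mod p = 22·(19 − 36) mod 79 = 21.
m = m₂ + h·q = 36 + 21·97 = 2073.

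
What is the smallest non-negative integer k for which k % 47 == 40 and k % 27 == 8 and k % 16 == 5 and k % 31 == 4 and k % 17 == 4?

9864917

Combine the congruences pairwise.
From k ≡ 40 (mod 47) write k = 40 + 47t. Substituting into k ≡ 8 (mod 27) gives 47t ≡ 22 (mod 27), and since 20⁻¹ ≡ 23 (mod 27), t ≡ 20. Hence k ≡ 40 + 47·20 = 980 (mod 1269).
From k ≡ 980 (mod 1269) write k = 980 + 1269t. Substituting into k ≡ 5 (mod 16) gives 1269t ≡ 1 (mod 16), and since 5⁻¹ ≡ 13 (mod 16), t ≡ 13. Hence k ≡ 980 + 1269·13 = 17477 (mod 20304).
From k ≡ 17477 (mod 20304) write k = 17477 + 20304t. Substituting into k ≡ 4 (mod 31) gives 20304t ≡ 11 (mod 31), and since 30⁻¹ ≡ 30 (mod 31), t ≡ 20. Hence k ≡ 17477 + 20304·20 = 423557 (mod 629424).
From k ≡ 423557 (mod 629424) write k = 423557 + 629424t. Substituting into k ≡ 4 (mod 17) gives 629424t ≡ 2 (mod 17), and since 16⁻¹ ≡ 16 (mod 17), t ≡ 15. Hence k ≡ 423557 + 629424·15 = 9864917 (mod 10700208).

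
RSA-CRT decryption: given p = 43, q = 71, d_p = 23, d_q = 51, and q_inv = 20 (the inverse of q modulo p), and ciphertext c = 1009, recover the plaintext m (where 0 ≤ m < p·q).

1578

m₁ = c^(d_p) mod p: c ≡ 20 (mod 43), and 20^23 mod 43 = 30.
m₂ = c^(d_q) mod q: c ≡ 15 (mod 71), and 15^51 mod 71 = 16.
h = q_inv·(m₁ − m₂) mod p = 20·(30 − 16) mod 43 = 22.
m = m₂ + h·q = 16 + 22·71 = 1578.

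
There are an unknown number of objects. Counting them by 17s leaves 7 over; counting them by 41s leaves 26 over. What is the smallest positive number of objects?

Combine the congruences pairwise.
From N ≡ 7 (mod 17) write N = 7 + 17t. Substituting into N ≡ 26 (mod 41) gives 17t ≡ 19 (mod 41), and since 17⁻¹ ≡ 29 (mod 41), t ≡ 18. Hence N ≡ 7 + 17·18 = 313 (mod 697).

313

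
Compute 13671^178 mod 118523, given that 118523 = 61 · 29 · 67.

47646

Mod 61: 13671 ≡ 7; by Fermat, exponent reduces to 178 mod 60 = 58; 7^58 ≡ 5 (mod 61).
Mod 29: 13671 ≡ 12; by Fermat, exponent reduces to 178 mod 28 = 10; 12^10 ≡ 28 (mod 29).
Mod 67: 13671 ≡ 3; by Fermat, exponent reduces to 178 mod 66 = 46; 3^46 ≡ 9 (mod 67).
Combine by CRT: x ≡ 5 (mod 61), x ≡ 28 (mod 29), x ≡ 9 (mod 67) ⇒ x ≡ 47646 (mod 118523).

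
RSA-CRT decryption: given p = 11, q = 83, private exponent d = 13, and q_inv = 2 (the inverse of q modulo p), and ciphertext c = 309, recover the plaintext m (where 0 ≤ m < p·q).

d_p = d mod (p−1) = 13 mod 10 = 3; d_q = d mod (q−1) = 13.
m₁ = c^(d_p) mod p: c ≡ 1 (mod 11), and 1^3 mod 11 = 1.
m₂ = c^(d_q) mod q: c ≡ 60 (mod 83), and 60^13 mod 83 = 2.
h = q_inv·(m₁ − m₂) mod p = 2·(1 − 2) mod 11 = 9.
m = m₂ + h·q = 2 + 9·83 = 749.

749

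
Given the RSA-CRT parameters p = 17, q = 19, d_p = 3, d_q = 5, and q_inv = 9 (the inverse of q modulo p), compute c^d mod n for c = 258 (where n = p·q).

m₁ = c^(d_p) mod p: c ≡ 3 (mod 17), and 3^3 mod 17 = 10.
m₂ = c^(d_q) mod q: c ≡ 11 (mod 19), and 11^5 mod 19 = 7.
h = q_inv·(m₁ − m₂) mod p = 9·(10 − 7) mod 17 = 10.
m = m₂ + h·q = 7 + 10·19 = 197.

197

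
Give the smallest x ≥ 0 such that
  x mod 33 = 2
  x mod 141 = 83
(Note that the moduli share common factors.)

365

Combine the congruences pairwise.
gcd(33, 141) = 3 and 3 | (83 − 2), so the pair is consistent; merging gives x ≡ 365 (mod 1551), where 1551 = lcm(33, 141).
The solution is unique modulo lcm(33, 141) = 1551.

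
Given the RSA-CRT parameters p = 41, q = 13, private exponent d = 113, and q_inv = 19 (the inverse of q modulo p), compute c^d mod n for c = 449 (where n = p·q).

336

d_p = d mod (p−1) = 113 mod 40 = 33; d_q = d mod (q−1) = 5.
m₁ = c^(d_p) mod p: c ≡ 39 (mod 41), and 39^33 mod 41 = 8.
m₂ = c^(d_q) mod q: c ≡ 7 (mod 13), and 7^5 mod 13 = 11.
h = q_inv·(m₁ − m₂) mod p = 19·(8 − 11) mod 41 = 25.
m = m₂ + h·q = 11 + 25·13 = 336.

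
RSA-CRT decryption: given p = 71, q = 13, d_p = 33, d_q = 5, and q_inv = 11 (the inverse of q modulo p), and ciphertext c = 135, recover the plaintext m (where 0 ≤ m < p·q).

668

m₁ = c^(d_p) mod p: c ≡ 64 (mod 71), and 64^33 mod 71 = 29.
m₂ = c^(d_q) mod q: c ≡ 5 (mod 13), and 5^5 mod 13 = 5.
h = q_inv·(m₁ − m₂) mod p = 11·(29 − 5) mod 71 = 51.
m = m₂ + h·q = 5 + 51·13 = 668.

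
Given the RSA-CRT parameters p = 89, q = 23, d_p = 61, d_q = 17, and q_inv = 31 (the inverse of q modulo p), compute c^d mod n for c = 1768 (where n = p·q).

1525

m₁ = c^(d_p) mod p: c ≡ 77 (mod 89), and 77^61 mod 89 = 12.
m₂ = c^(d_q) mod q: c ≡ 20 (mod 23), and 20^17 mod 23 = 7.
h = q_inv·(m₁ − m₂) mod p = 31·(12 − 7) mod 89 = 66.
m = m₂ + h·q = 7 + 66·23 = 1525.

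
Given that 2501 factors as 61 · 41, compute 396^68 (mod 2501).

2008

Mod 61: 396 ≡ 30; by Fermat, exponent reduces to 68 mod 60 = 8; 30^8 ≡ 56 (mod 61).
Mod 41: 396 ≡ 27; by Fermat, exponent reduces to 68 mod 40 = 28; 27^28 ≡ 40 (mod 41).
Combine by CRT: x ≡ 56 (mod 61), x ≡ 40 (mod 41) ⇒ x ≡ 2008 (mod 2501).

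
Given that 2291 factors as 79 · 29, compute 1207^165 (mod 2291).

1170

Mod 79: 1207 ≡ 22; by Fermat, exponent reduces to 165 mod 78 = 9; 22^9 ≡ 64 (mod 79).
Mod 29: 1207 ≡ 18; by Fermat, exponent reduces to 165 mod 28 = 25; 18^25 ≡ 10 (mod 29).
Combine by CRT: x ≡ 64 (mod 79), x ≡ 10 (mod 29) ⇒ x ≡ 1170 (mod 2291).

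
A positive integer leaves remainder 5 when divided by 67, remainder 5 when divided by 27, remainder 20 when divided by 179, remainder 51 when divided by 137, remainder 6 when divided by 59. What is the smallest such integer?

977757269

From x ≡ 5 (mod 67) write x = 5 + 67t. Substituting into x ≡ 5 (mod 27) gives 67t ≡ 0 (mod 27), and since 13⁻¹ ≡ 25 (mod 27), t ≡ 0. Hence x ≡ 5 + 67·0 = 5 (mod 1809).
From x ≡ 5 (mod 1809) write x = 5 + 1809t. Substituting into x ≡ 20 (mod 179) gives 1809t ≡ 15 (mod 179), and since 19⁻¹ ≡ 66 (mod 179), t ≡ 95. Hence x ≡ 5 + 1809·95 = 171860 (mod 323811).
From x ≡ 171860 (mod 323811) write x = 171860 + 323811t. Substituting into x ≡ 51 (mod 137) gives 323811t ≡ 126 (mod 137), and since 80⁻¹ ≡ 12 (mod 137), t ≡ 5. Hence x ≡ 171860 + 323811·5 = 1790915 (mod 44362107).
From x ≡ 1790915 (mod 44362107) write x = 1790915 + 44362107t. Substituting into x ≡ 6 (mod 59) gives 44362107t ≡ 36 (mod 59), and since 7⁻¹ ≡ 17 (mod 59), t ≡ 22. Hence x ≡ 1790915 + 44362107·22 = 977757269 (mod 2617364313).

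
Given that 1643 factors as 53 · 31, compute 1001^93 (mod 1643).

Mod 53: 1001 ≡ 47; by Fermat, exponent reduces to 93 mod 52 = 41; 47^41 ≡ 36 (mod 53).
Mod 31: 1001 ≡ 9; by Fermat, exponent reduces to 93 mod 30 = 3; 9^3 ≡ 16 (mod 31).
Combine by CRT: x ≡ 36 (mod 53), x ≡ 16 (mod 31) ⇒ x ≡ 884 (mod 1643).

884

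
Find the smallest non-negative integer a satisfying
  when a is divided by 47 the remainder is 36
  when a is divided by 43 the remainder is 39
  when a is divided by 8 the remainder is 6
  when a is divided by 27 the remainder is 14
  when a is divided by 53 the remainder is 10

2392430

The moduli are pairwise coprime; N = 47·43·8·27·53 = 23136408.
N/47 = 492264; 492264 ≡ 33 (mod 47); 33·10 ≡ 1, so inverse 10.
N/43 = 538056; 538056 ≡ 40 (mod 43); 40·14 ≡ 1, so inverse 14.
N/8 = 2892051; 2892051 ≡ 3 (mod 8); 3·3 ≡ 1, so inverse 3.
N/27 = 856904; 856904 ≡ 5 (mod 27); 5·11 ≡ 1, so inverse 11.
N/53 = 436536; 436536 ≡ 28 (mod 53); 28·36 ≡ 1, so inverse 36.
a ≡ 36·492264·10 + 39·538056·14 + 6·2892051·3 + 14·856904·11 + 10·436536·36 = 812166710.
812166710 mod 23136408 = 2392430.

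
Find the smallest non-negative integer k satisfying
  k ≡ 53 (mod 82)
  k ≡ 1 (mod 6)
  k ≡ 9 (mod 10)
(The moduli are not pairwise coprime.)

709

gcd(82, 6) = 2 and 2 | (1 − 53), so the pair is consistent; merging gives k ≡ 217 (mod 246), where 246 = lcm(82, 6).
gcd(246, 10) = 2 and 2 | (9 − 217), so the pair is consistent; merging gives k ≡ 709 (mod 1230), where 1230 = lcm(246, 10).
The solution is unique modulo lcm(82, 6, 10) = 1230.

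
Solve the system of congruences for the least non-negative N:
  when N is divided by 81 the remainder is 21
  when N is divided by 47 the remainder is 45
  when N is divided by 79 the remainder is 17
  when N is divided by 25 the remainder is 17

5067867

From N ≡ 21 (mod 81) write N = 21 + 81t. Substituting into N ≡ 45 (mod 47) gives 81t ≡ 24 (mod 47), and since 34⁻¹ ≡ 18 (mod 47), t ≡ 9. Hence N ≡ 21 + 81·9 = 750 (mod 3807).
From N ≡ 750 (mod 3807) write N = 750 + 3807t. Substituting into N ≡ 17 (mod 79) gives 3807t ≡ 57 (mod 79), and since 15⁻¹ ≡ 58 (mod 79), t ≡ 67. Hence N ≡ 750 + 3807·67 = 255819 (mod 300753).
From N ≡ 255819 (mod 300753) write N = 255819 + 300753t. Substituting into N ≡ 17 (mod 25) gives 300753t ≡ 23 (mod 25), and since 3⁻¹ ≡ 17 (mod 25), t ≡ 16. Hence N ≡ 255819 + 300753·16 = 5067867 (mod 7518825).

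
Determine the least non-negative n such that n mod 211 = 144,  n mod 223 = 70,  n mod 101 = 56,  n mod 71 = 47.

292851475

Combine the congruences pairwise.
From n ≡ 144 (mod 211) write n = 144 + 211t. Substituting into n ≡ 70 (mod 223) gives 211t ≡ 149 (mod 223), and since 211⁻¹ ≡ 130 (mod 223), t ≡ 192. Hence n ≡ 144 + 211·192 = 40656 (mod 47053).
From n ≡ 40656 (mod 47053) write n = 40656 + 47053t. Substituting into n ≡ 56 (mod 101) gives 47053t ≡ 2 (mod 101), and since 88⁻¹ ≡ 31 (mod 101), t ≡ 62. Hence n ≡ 40656 + 47053·62 = 2957942 (mod 4752353).
From n ≡ 2957942 (mod 4752353) write n = 2957942 + 4752353t. Substituting into n ≡ 47 (mod 71) gives 4752353t ≡ 36 (mod 71), and since 39⁻¹ ≡ 51 (mod 71), t ≡ 61. Hence n ≡ 2957942 + 4752353·61 = 292851475 (mod 337417063).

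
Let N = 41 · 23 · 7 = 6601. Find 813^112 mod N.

Mod 41: 813 ≡ 34; by Fermat, exponent reduces to 112 mod 40 = 32; 34^32 ≡ 10 (mod 41).
Mod 23: 813 ≡ 8; by Fermat, exponent reduces to 112 mod 22 = 2; 8^2 ≡ 18 (mod 23).
Mod 7: 813 ≡ 1; by Fermat, exponent reduces to 112 mod 6 = 4; 1^4 ≡ 1 (mod 7).
Combine by CRT: x ≡ 10 (mod 41), x ≡ 18 (mod 23), x ≡ 1 (mod 7) ⇒ x ≡ 2962 (mod 6601).

2962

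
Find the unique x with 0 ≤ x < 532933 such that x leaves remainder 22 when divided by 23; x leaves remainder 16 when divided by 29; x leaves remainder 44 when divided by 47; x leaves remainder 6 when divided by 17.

330877

The moduli are pairwise coprime; N = 23·29·47·17 = 532933.
N/23 = 23171; 23171 ≡ 10 (mod 23); 10·7 ≡ 1, so inverse 7.
N/29 = 18377; 18377 ≡ 20 (mod 29); 20·16 ≡ 1, so inverse 16.
N/47 = 11339; 11339 ≡ 12 (mod 47); 12·4 ≡ 1, so inverse 4.
N/17 = 31349; 31349 ≡ 1 (mod 17), inverse 1.
x ≡ 22·23171·7 + 16·18377·16 + 44·11339·4 + 6·31349·1 = 10456604.
10456604 mod 532933 = 330877.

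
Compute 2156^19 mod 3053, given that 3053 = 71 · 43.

Mod 71: 2156 ≡ 26; 26^19 ≡ 23 (mod 71).
Mod 43: 2156 ≡ 6; 6^19 ≡ 6 (mod 43).
Combine by CRT: x ≡ 23 (mod 71), x ≡ 6 (mod 43) ⇒ x ≡ 307 (mod 3053).

307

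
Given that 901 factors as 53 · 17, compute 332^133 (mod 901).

Mod 53: 332 ≡ 14; by Fermat, exponent reduces to 133 mod 52 = 29; 14^29 ≡ 12 (mod 53).
Mod 17: 332 ≡ 9; by Fermat, exponent reduces to 133 mod 16 = 5; 9^5 ≡ 8 (mod 17).
Combine by CRT: x ≡ 12 (mod 53), x ≡ 8 (mod 17) ⇒ x ≡ 807 (mod 901).

807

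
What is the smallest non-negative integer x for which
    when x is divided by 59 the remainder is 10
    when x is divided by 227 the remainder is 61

10276

From x ≡ 10 (mod 59) write x = 10 + 59t. Substituting into x ≡ 61 (mod 227) gives 59t ≡ 51 (mod 227), and since 59⁻¹ ≡ 177 (mod 227), t ≡ 174. Hence x ≡ 10 + 59·174 = 10276 (mod 13393).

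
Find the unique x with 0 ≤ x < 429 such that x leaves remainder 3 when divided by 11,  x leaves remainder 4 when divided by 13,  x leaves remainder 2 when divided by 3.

The moduli are pairwise coprime; N = 11·13·3 = 429.
N/11 = 39; 39 ≡ 6 (mod 11); 6·2 ≡ 1, so inverse 2.
N/13 = 33; 33 ≡ 7 (mod 13); 7·2 ≡ 1, so inverse 2.
N/3 = 143; 143 ≡ 2 (mod 3); 2·2 ≡ 1, so inverse 2.
x ≡ 3·39·2 + 4·33·2 + 2·143·2 = 1070.
1070 mod 429 = 212.

212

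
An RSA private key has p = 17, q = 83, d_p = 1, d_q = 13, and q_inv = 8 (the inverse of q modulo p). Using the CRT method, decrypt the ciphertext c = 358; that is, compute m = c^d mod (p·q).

953

m₁ = c^(d_p) mod p: c ≡ 1 (mod 17), and 1^1 mod 17 = 1.
m₂ = c^(d_q) mod q: c ≡ 26 (mod 83), and 26^13 mod 83 = 40.
h = q_inv·(m₁ − m₂) mod p = 8·(1 − 40) mod 17 = 11.
m = m₂ + h·q = 40 + 11·83 = 953.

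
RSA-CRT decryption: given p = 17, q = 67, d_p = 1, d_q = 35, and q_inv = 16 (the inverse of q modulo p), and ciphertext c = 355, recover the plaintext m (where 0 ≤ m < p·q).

m₁ = c^(d_p) mod p: c ≡ 15 (mod 17), and 15^1 mod 17 = 15.
m₂ = c^(d_q) mod q: c ≡ 20 (mod 67), and 20^35 mod 67 = 2.
h = q_inv·(m₁ − m₂) mod p = 16·(15 − 2) mod 17 = 4.
m = m₂ + h·q = 2 + 4·67 = 270.

270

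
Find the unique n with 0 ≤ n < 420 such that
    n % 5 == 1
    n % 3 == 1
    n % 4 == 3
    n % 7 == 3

31

The moduli are pairwise coprime; M = 5·3·4·7 = 420.
M/5 = 84; 84 ≡ 4 (mod 5); 4·4 ≡ 1, so inverse 4.
M/3 = 140; 140 ≡ 2 (mod 3); 2·2 ≡ 1, so inverse 2.
M/4 = 105; 105 ≡ 1 (mod 4), inverse 1.
M/7 = 60; 60 ≡ 4 (mod 7); 4·2 ≡ 1, so inverse 2.
n ≡ 1·84·4 + 1·140·2 + 3·105·1 + 3·60·2 = 1291.
1291 mod 420 = 31.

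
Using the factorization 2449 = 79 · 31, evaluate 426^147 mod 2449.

2106

Mod 79: 426 ≡ 31; by Fermat, exponent reduces to 147 mod 78 = 69; 31^69 ≡ 52 (mod 79).
Mod 31: 426 ≡ 23; by Fermat, exponent reduces to 147 mod 30 = 27; 23^27 ≡ 29 (mod 31).
Combine by CRT: x ≡ 52 (mod 79), x ≡ 29 (mod 31) ⇒ x ≡ 2106 (mod 2449).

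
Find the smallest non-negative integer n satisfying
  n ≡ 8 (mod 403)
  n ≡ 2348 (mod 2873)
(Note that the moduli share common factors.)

51189

gcd(403, 2873) = 13 and 13 | (2348 − 8), so the pair is consistent; merging gives n ≡ 51189 (mod 89063), where 89063 = lcm(403, 2873).
The solution is unique modulo lcm(403, 2873) = 89063.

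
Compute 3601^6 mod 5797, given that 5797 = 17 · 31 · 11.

Mod 17: 3601 ≡ 14; 14^6 ≡ 15 (mod 17).
Mod 31: 3601 ≡ 5; 5^6 ≡ 1 (mod 31).
Mod 11: 3601 ≡ 4; 4^6 ≡ 4 (mod 11).
Combine by CRT: x ≡ 15 (mod 17), x ≡ 1 (mod 31), x ≡ 4 (mod 11) ⇒ x ≡ 3194 (mod 5797).

3194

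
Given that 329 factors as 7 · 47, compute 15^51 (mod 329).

Mod 7: 15 ≡ 1; by Fermat, exponent reduces to 51 mod 6 = 3; 1^3 ≡ 1 (mod 7).
Mod 47: 15 ≡ 15; by Fermat, exponent reduces to 51 mod 46 = 5; 15^5 ≡ 43 (mod 47).
Combine by CRT: x ≡ 1 (mod 7), x ≡ 43 (mod 47) ⇒ x ≡ 43 (mod 329).

43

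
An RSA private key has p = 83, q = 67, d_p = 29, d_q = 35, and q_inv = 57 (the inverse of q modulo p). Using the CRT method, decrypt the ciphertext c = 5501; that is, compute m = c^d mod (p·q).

m₁ = c^(d_p) mod p: c ≡ 23 (mod 83), and 23^29 mod 83 = 30.
m₂ = c^(d_q) mod q: c ≡ 7 (mod 67), and 7^35 mod 67 = 18.
h = q_inv·(m₁ − m₂) mod p = 57·(30 − 18) mod 83 = 20.
m = m₂ + h·q = 18 + 20·67 = 1358.

1358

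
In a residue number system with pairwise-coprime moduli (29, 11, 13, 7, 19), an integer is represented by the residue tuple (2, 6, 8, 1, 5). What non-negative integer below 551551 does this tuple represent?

312593

Combine the congruences pairwise.
From x ≡ 2 (mod 29) write x = 2 + 29t. Substituting into x ≡ 6 (mod 11) gives 29t ≡ 4 (mod 11), and since 7⁻¹ ≡ 8 (mod 11), t ≡ 10. Hence x ≡ 2 + 29·10 = 292 (mod 319).
From x ≡ 292 (mod 319) write x = 292 + 319t. Substituting into x ≡ 8 (mod 13) gives 319t ≡ 2 (mod 13), and since 7⁻¹ ≡ 2 (mod 13), t ≡ 4. Hence x ≡ 292 + 319·4 = 1568 (mod 4147).
From x ≡ 1568 (mod 4147) write x = 1568 + 4147t. Substituting into x ≡ 1 (mod 7) gives 4147t ≡ 1 (mod 7), and since 3⁻¹ ≡ 5 (mod 7), t ≡ 5. Hence x ≡ 1568 + 4147·5 = 22303 (mod 29029).
From x ≡ 22303 (mod 29029) write x = 22303 + 29029t. Substituting into x ≡ 5 (mod 19) gives 29029t ≡ 8 (mod 19), and since 16⁻¹ ≡ 6 (mod 19), t ≡ 10. Hence x ≡ 22303 + 29029·10 = 312593 (mod 551551).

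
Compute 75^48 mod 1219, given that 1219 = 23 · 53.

1020

Mod 23: 75 ≡ 6; by Fermat, exponent reduces to 48 mod 22 = 4; 6^4 ≡ 8 (mod 23).
Mod 53: 75 ≡ 22; 22^48 ≡ 13 (mod 53).
Combine by CRT: x ≡ 8 (mod 23), x ≡ 13 (mod 53) ⇒ x ≡ 1020 (mod 1219).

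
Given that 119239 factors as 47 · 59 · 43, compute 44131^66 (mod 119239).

89917

Mod 47: 44131 ≡ 45; by Fermat, exponent reduces to 66 mod 46 = 20; 45^20 ≡ 6 (mod 47).
Mod 59: 44131 ≡ 58; by Fermat, exponent reduces to 66 mod 58 = 8; 58^8 ≡ 1 (mod 59).
Mod 43: 44131 ≡ 13; by Fermat, exponent reduces to 66 mod 42 = 24; 13^24 ≡ 4 (mod 43).
Combine by CRT: x ≡ 6 (mod 47), x ≡ 1 (mod 59), x ≡ 4 (mod 43) ⇒ x ≡ 89917 (mod 119239).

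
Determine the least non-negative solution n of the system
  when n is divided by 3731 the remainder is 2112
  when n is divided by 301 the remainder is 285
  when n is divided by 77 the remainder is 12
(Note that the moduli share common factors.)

gcd(3731, 301) = 7 and 7 | (285 − 2112), so the pair is consistent; merging gives n ≡ 58077 (mod 160433), where 160433 = lcm(3731, 301).
gcd(160433, 77) = 7 and 7 | (12 − 58077), so the pair is consistent; merging gives n ≡ 1501974 (mod 1764763), where 1764763 = lcm(160433, 77).
The solution is unique modulo lcm(3731, 301, 77) = 1764763.

1501974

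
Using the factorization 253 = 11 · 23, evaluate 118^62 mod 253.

Mod 11: 118 ≡ 8; by Fermat, exponent reduces to 62 mod 10 = 2; 8^2 ≡ 9 (mod 11).
Mod 23: 118 ≡ 3; by Fermat, exponent reduces to 62 mod 22 = 18; 3^18 ≡ 2 (mod 23).
Combine by CRT: x ≡ 9 (mod 11), x ≡ 2 (mod 23) ⇒ x ≡ 163 (mod 253).

163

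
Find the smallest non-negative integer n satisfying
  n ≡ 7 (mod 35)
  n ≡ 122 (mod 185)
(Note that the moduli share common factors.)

gcd(35, 185) = 5 and 5 | (122 − 7), so the pair is consistent; merging gives n ≡ 1232 (mod 1295), where 1295 = lcm(35, 185).
The solution is unique modulo lcm(35, 185) = 1295.

1232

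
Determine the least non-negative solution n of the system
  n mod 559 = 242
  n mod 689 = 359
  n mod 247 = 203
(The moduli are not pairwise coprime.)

gcd(559, 689) = 13 and 13 | (359 − 242), so the pair is consistent; merging gives n ≡ 8627 (mod 29627), where 29627 = lcm(559, 689).
gcd(29627, 247) = 13 and 13 | (203 − 8627), so the pair is consistent; merging gives n ≡ 67881 (mod 562913), where 562913 = lcm(29627, 247).
The solution is unique modulo lcm(559, 689, 247) = 562913.

67881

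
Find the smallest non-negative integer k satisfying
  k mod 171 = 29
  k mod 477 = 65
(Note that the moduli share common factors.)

gcd(171, 477) = 9 and 9 | (65 − 29), so the pair is consistent; merging gives k ≡ 542 (mod 9063), where 9063 = lcm(171, 477).
The solution is unique modulo lcm(171, 477) = 9063.

542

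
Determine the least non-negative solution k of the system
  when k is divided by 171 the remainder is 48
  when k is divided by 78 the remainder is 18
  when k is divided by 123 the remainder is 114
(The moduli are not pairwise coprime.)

39720

gcd(171, 78) = 3 and 3 | (18 − 48), so the pair is consistent; merging gives k ≡ 4152 (mod 4446), where 4446 = lcm(171, 78).
gcd(4446, 123) = 3 and 3 | (114 − 4152), so the pair is consistent; merging gives k ≡ 39720 (mod 182286), where 182286 = lcm(4446, 123).
The solution is unique modulo lcm(171, 78, 123) = 182286.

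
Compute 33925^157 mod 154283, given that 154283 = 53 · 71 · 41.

Mod 53: 33925 ≡ 5; by Fermat, exponent reduces to 157 mod 52 = 1; 5^1 ≡ 5 (mod 53).
Mod 71: 33925 ≡ 58; by Fermat, exponent reduces to 157 mod 70 = 17; 58^17 ≡ 29 (mod 71).
Mod 41: 33925 ≡ 18; by Fermat, exponent reduces to 157 mod 40 = 37; 18^37 ≡ 37 (mod 41).
Combine by CRT: x ≡ 5 (mod 53), x ≡ 29 (mod 71), x ≡ 37 (mod 41) ⇒ x ≡ 134148 (mod 154283).

134148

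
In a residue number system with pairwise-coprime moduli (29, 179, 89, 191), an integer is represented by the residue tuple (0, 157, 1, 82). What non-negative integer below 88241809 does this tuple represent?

72251180

Combine the congruences pairwise.
From x ≡ 0 (mod 29) write x = 0 + 29t. Substituting into x ≡ 157 (mod 179) gives 29t ≡ 157 (mod 179), and since 29⁻¹ ≡ 142 (mod 179), t ≡ 98. Hence x ≡ 0 + 29·98 = 2842 (mod 5191).
From x ≡ 2842 (mod 5191) write x = 2842 + 5191t. Substituting into x ≡ 1 (mod 89) gives 5191t ≡ 7 (mod 89), and since 29⁻¹ ≡ 43 (mod 89), t ≡ 34. Hence x ≡ 2842 + 5191·34 = 179336 (mod 461999).
From x ≡ 179336 (mod 461999) write x = 179336 + 461999t. Substituting into x ≡ 82 (mod 191) gives 461999t ≡ 95 (mod 191), and since 161⁻¹ ≡ 70 (mod 191), t ≡ 156. Hence x ≡ 179336 + 461999·156 = 72251180 (mod 88241809).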